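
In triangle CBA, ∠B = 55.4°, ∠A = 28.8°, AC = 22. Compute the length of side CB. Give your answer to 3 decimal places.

12.876

The third angle is ∠C = 180° − ∠B − ∠A = 95.80°.
Law of sines: CB = AC·sin A/sin B ≈ 12.876.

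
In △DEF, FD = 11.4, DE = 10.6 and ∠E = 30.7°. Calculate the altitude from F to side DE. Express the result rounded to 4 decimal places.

h_F ≈ 9.7759

Law of sines: sin F = DE·sin E/FD ≈ 0.47472.
Since FD ≥ DE, only the acute value applies: ∠F ≈ 28.34°.
Then ∠D = 180° − ∠E − ∠F ≈ 120.96°.
Law of sines gives EF = FD·sin D/sin E ≈ 19.148.
Area = ½·FD·DE·sin D ≈ 51.812.
The altitude from F has length 2·area/DE ≈ 9.7759.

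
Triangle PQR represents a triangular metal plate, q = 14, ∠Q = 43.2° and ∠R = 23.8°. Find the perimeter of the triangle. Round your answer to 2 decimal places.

perimeter ≈ 41.08

The third angle is ∠P = 180° − ∠Q − ∠R = 113.00°.
Law of sines: p = q·sin P/sin Q ≈ 18.826.
Law of sines: r = q·sin R/sin Q ≈ 8.2531.
Semiperimeter s = (18.826+14+8.2531)/2 = 20.539.
Perimeter = 18.826 + 14 + 8.2531 = 41.079.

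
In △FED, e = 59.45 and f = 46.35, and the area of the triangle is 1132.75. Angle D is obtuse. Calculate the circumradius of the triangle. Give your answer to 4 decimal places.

57.1130

From area = ½·f·e·sin D, we get sin D = 2·area/(f·e) ≈ 0.82217.
Taking the obtuse solution, ∠D ≈ 124.70°.
Law of cosines then gives d ≈ 93.913.
Circumradius = d/(2 sin D) ≈ 57.113.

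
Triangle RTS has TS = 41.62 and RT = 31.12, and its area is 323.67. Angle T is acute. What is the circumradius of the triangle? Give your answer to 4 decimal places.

From area = ½·RT·TS·sin T, we get sin T = 2·area/(RT·TS) ≈ 0.49979.
Taking the acute solution, ∠T ≈ 29.99°.
Law of cosines then gives SR ≈ 21.377.
Circumradius = SR/(2 sin T) ≈ 21.386.

21.3862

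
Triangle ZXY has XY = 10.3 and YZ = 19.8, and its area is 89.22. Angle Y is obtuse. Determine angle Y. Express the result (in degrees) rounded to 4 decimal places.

From area = ½·XY·YZ·sin Y, we get sin Y = 2·area/(XY·YZ) ≈ 0.87496.
Taking the obtuse solution, ∠Y ≈ 118.96°.

118.9594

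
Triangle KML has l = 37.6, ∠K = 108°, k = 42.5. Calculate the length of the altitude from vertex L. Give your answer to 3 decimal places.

Law of sines: sin L = l·sin K/k ≈ 0.84141.
Since k ≥ l, only the acute value applies: ∠L ≈ 57.29°.
Then ∠M = 180° − ∠K − ∠L ≈ 14.71°.
Law of sines gives m = k·sin M/sin K ≈ 11.348.
Area = ½·k·l·sin M ≈ 202.9.
The altitude from L has length 2·area/l ≈ 10.793.

10.793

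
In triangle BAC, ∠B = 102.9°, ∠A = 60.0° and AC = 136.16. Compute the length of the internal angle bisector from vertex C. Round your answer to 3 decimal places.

126.693

The third angle is ∠C = 180° − ∠B − ∠A = 17.10°.
Law of sines: CB = AC·sin A/sin B ≈ 120.97.
Law of sines: BA = AC·sin C/sin B ≈ 41.073.
The bisector from C has length 2·AC·CB·cos(∠C/2)/(AC+CB) ≈ 126.69.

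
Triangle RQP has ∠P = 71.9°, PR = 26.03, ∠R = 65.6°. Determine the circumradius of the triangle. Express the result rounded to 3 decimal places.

19.265

The third angle is ∠Q = 180° − ∠P − ∠R = 42.50°.
Law of sines: QP = PR·sin R/sin Q ≈ 35.088.
Law of sines: RQ = PR·sin P/sin Q ≈ 36.623.
Circumradius = PR/(2 sin Q) ≈ 19.265.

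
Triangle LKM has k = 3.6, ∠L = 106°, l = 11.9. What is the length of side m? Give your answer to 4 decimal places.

10.3934

Law of sines: sin K = k·sin L/l ≈ 0.29080.
Since l ≥ k, only the acute value applies: ∠K ≈ 16.91°.
Then ∠M = 180° − ∠L − ∠K ≈ 57.09°.
Law of sines gives m = l·sin M/sin L ≈ 10.393.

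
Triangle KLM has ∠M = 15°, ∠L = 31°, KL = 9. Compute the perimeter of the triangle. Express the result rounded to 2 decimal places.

perimeter ≈ 51.92

The third angle is ∠K = 180° − ∠L − ∠M = 134.00°.
Law of sines: LM = KL·sin K/sin M ≈ 25.014.
Law of sines: MK = KL·sin L/sin M ≈ 17.91.
Semiperimeter s = (25.014+17.91+9)/2 = 25.962.
Perimeter = 25.014 + 17.91 + 9 = 51.923.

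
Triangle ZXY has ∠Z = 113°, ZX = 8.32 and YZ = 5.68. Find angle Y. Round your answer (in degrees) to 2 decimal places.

By the law of cosines, XY² = YZ² + ZX² − 2·YZ·ZX·cos Z = 138.41, so XY ≈ 11.765.
Law of cosines again: cos Y = (XY² + YZ² − ZX²)/(2·XY·YZ) ≈ 0.75911, so ∠Y ≈ 40.61°.

∠Y ≈ 40.61°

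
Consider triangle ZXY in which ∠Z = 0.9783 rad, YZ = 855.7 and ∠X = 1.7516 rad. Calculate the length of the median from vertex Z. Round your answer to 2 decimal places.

The third angle is ∠Y = π − ∠Z − ∠X = 0.4117 rad.
Law of sines: XY = YZ·sin Z/sin X ≈ 721.61.
Law of sines: ZX = YZ·sin Y/sin X ≈ 348.09.
Median from Z: ½√(2·YZ² + 2·ZX² − XY²) ≈ 544.53.

544.53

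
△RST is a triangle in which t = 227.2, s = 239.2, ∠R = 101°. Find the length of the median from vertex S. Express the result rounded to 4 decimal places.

By the law of cosines, r² = s² + t² − 2·s·t·cos R = 1.2958e+05, so r ≈ 359.97.
Median from S: ½√(2·t² + 2·r² − s²) ≈ 276.21.

m_S ≈ 276.2132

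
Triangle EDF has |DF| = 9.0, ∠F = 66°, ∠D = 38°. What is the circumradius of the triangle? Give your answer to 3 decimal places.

The third angle is ∠E = 180° − ∠D − ∠F = 76.00°.
Law of sines: |FE| = |DF|·sin D/sin E ≈ 5.7106.
Law of sines: |ED| = |DF|·sin F/sin E ≈ 8.4736.
Circumradius = |DF|/(2 sin E) ≈ 4.6378.

4.638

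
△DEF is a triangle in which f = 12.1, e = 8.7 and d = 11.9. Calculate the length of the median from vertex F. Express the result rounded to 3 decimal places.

Median from F: ½√(2·d² + 2·e² − f²) ≈ 8.4881.

8.488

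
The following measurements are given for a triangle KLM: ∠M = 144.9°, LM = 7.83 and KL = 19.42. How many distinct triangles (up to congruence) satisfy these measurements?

LM·sin M = 7.83·sin(144.9°) ≈ 4.502.
Since ∠M is not acute, a triangle exists only if KL > LM; here KL > LM, so there is exactly one triangle.

1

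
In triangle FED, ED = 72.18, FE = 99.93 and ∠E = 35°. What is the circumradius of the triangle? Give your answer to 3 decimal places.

50.672

By the law of cosines, DF² = FE² + ED² − 2·FE·ED·cos E = 3379, so DF ≈ 58.129.
Area = ½·FE·ED·sin E ≈ 2068.6.
Circumradius = DF/(2 sin E) ≈ 50.672.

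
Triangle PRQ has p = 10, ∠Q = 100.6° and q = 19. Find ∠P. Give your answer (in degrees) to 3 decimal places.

Law of sines: sin P = p·sin Q/q ≈ 0.51733.
Since q ≥ p, only the acute value applies: ∠P ≈ 31.15°.
Then ∠R = 180° − ∠Q − ∠P ≈ 48.25°.

31.154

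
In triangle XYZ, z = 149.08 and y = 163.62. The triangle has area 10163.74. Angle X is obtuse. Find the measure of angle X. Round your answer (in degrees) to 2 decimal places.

123.56

From area = ½·y·z·sin X, we get sin X = 2·area/(y·z) ≈ 0.83335.
Taking the obtuse solution, ∠X ≈ 123.56°.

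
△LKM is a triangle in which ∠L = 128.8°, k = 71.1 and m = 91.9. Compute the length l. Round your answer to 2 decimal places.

147.27

By the law of cosines, l² = k² + m² − 2·k·m·cos L = 21689, so l ≈ 147.27.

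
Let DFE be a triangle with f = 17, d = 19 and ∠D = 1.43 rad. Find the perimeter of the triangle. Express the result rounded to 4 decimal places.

perimeter ≈ 47.1999

Law of sines: sin F = f·sin D/d ≈ 0.88588.
Since d ≥ f, only the acute value applies: ∠F ≈ 1.088 rad.
Then ∠E = π − ∠D − ∠F ≈ 0.623 rad.
Law of sines gives e = d·sin E/sin D ≈ 11.2.
Semiperimeter s = (19+17+11.2)/2 = 23.6.
Perimeter = 19 + 17 + 11.2 = 47.2.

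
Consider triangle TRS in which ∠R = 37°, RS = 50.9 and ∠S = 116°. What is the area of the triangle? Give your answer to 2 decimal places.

The third angle is ∠T = 180° − ∠R − ∠S = 27.00°.
Law of sines: ST = RS·sin R/sin T ≈ 67.474.
Law of sines: TR = RS·sin S/sin T ≈ 100.77.
Area = ½·RS·ST·sin S ≈ 1543.4.

1543.41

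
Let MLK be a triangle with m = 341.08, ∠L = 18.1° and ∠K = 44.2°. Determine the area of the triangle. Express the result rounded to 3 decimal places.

14229.514

The third angle is ∠M = 180° − ∠L − ∠K = 117.70°.
Law of sines: l = m·sin L/sin M ≈ 119.68.
Law of sines: k = m·sin K/sin M ≈ 268.57.
Area = ½·m·l·sin K ≈ 14230.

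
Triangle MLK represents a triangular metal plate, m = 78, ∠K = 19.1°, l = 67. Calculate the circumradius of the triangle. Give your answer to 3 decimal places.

By the law of cosines, k² = m² + l² − 2·m·l·cos K = 696.39, so k ≈ 26.389.
Area = ½·m·l·sin K ≈ 855.02.
Circumradius = k/(2 sin K) ≈ 40.324.

R ≈ 40.324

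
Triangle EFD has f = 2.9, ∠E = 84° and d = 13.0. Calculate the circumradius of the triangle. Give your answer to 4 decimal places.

By the law of cosines, e² = f² + d² − 2·f·d·cos E = 169.53, so e ≈ 13.02.
Area = ½·f·d·sin E ≈ 18.747.
Circumradius = e/(2 sin E) ≈ 6.546.

R ≈ 6.5460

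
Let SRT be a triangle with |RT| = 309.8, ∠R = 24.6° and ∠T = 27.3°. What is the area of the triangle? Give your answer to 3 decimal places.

11642.904

The third angle is ∠S = 180° − ∠R − ∠T = 128.10°.
Law of sines: |TS| = |RT|·sin R/sin S ≈ 163.88.
Law of sines: |SR| = |RT|·sin T/sin S ≈ 180.56.
Area = ½·|RT|·|TS|·sin T ≈ 11643.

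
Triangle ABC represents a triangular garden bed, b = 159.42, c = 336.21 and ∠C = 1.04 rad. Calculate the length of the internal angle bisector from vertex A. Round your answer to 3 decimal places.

t_A ≈ 144.336

Law of sines: sin B = b·sin C/c ≈ 0.40892.
Since c ≥ b, only the acute value applies: ∠B ≈ 0.421 rad.
Then ∠A = π − ∠C − ∠B ≈ 1.680 rad.
Law of sines gives a = c·sin A/sin C ≈ 387.52.
The bisector from A has length 2·b·c·cos(∠A/2)/(b+c) ≈ 144.34.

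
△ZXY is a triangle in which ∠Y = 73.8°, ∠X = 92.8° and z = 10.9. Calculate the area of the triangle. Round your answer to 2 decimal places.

245.86

The third angle is ∠Z = 180° − ∠X − ∠Y = 13.40°.
Law of sines: x = z·sin X/sin Z ≈ 46.978.
Law of sines: y = z·sin Y/sin Z ≈ 45.166.
Area = ½·z·x·sin Y ≈ 245.86.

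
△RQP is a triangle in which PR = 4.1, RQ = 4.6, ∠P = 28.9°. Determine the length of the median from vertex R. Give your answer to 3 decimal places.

m_R ≈ 2.001

Law of sines: sin Q = PR·sin P/RQ ≈ 0.43075.
Since RQ ≥ PR, only the acute value applies: ∠Q ≈ 25.52°.
Then ∠R = 180° − ∠P − ∠Q ≈ 125.58°.
Law of sines gives QP = RQ·sin R/sin P ≈ 7.7408.
Median from R: ½√(2·PR² + 2·RQ² − QP²) ≈ 2.0013.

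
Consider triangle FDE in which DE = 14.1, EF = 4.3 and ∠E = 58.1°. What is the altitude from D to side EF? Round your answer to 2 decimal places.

By the law of cosines, FD² = DE² + EF² − 2·DE·EF·cos E = 153.22, so FD ≈ 12.378.
Area = ½·DE·EF·sin E ≈ 25.737.
The altitude from D has length 2·area/EF ≈ 11.971.

h_D ≈ 11.97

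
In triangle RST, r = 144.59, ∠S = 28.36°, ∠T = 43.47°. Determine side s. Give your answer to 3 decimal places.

72.286

The third angle is ∠R = 180° − ∠S − ∠T = 108.17°.
Law of sines: s = r·sin S/sin R ≈ 72.286.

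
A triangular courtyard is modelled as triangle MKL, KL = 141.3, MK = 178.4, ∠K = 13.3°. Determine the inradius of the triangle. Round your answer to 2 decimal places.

15.59

By the law of cosines, LM² = MK² + KL² − 2·MK·KL·cos K = 2728.6, so LM ≈ 52.236.
Area = ½·MK·KL·sin K ≈ 2899.5.
Semiperimeter s = (141.3+52.236+178.4)/2 = 185.97.
Inradius = area/s = 2899.5/185.97 ≈ 15.592.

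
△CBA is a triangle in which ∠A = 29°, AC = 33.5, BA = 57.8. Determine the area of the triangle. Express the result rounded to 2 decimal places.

area ≈ 469.37

Area = ½·BA·AC·sin A ≈ 469.37.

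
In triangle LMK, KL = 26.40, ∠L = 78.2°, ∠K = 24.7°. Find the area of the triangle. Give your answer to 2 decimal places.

The third angle is ∠M = 180° − ∠K − ∠L = 77.10°.
Law of sines: MK = KL·sin L/sin M ≈ 26.511.
Law of sines: LM = KL·sin K/sin M ≈ 11.317.
Area = ½·KL·MK·sin K ≈ 146.23.

146.23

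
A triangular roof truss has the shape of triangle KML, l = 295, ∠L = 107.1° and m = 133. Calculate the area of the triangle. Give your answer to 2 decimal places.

Law of sines: sin M = m·sin L/l ≈ 0.43092.
Since l ≥ m, only the acute value applies: ∠M ≈ 25.53°.
Then ∠K = 180° − ∠L − ∠M ≈ 47.37°.
Law of sines gives k = l·sin K/sin L ≈ 227.1.
Area = ½·l·m·sin K ≈ 14434.

14434.41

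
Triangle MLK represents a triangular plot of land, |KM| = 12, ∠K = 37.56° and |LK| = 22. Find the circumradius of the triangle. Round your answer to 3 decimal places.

By the law of cosines, |ML|² = |LK|² + |KM|² − 2·|LK|·|KM|·cos K = 209.45, so |ML| ≈ 14.472.
Area = ½·|LK|·|KM|·sin K ≈ 80.466.
Circumradius = |ML|/(2 sin K) ≈ 11.87.

11.870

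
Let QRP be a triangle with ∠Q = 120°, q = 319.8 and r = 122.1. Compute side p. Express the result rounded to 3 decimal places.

240.762

Law of sines: sin R = r·sin Q/q ≈ 0.33065.
Since q ≥ r, only the acute value applies: ∠R ≈ 19.31°.
Then ∠P = 180° − ∠Q − ∠R ≈ 40.69°.
Law of sines gives p = q·sin P/sin Q ≈ 240.76.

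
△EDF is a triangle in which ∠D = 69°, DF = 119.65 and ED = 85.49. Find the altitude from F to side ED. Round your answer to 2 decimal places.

By the law of cosines, FE² = ED² + DF² − 2·ED·DF·cos D = 14293, so FE ≈ 119.55.
Area = ½·ED·DF·sin D ≈ 4774.7.
The altitude from F has length 2·area/ED ≈ 111.7.

h_F ≈ 111.70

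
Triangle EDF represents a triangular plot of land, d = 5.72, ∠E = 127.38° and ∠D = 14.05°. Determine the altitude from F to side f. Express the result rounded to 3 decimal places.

4.545

The third angle is ∠F = 180° − ∠E − ∠D = 38.57°.
Law of sines: e = d·sin E/sin D ≈ 18.723.
Law of sines: f = d·sin F/sin D ≈ 14.69.
Area = ½·d·e·sin F ≈ 33.385.
The altitude from F has length 2·area/f ≈ 4.5453.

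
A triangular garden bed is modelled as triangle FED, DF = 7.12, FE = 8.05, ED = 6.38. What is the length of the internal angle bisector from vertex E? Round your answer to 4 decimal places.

6.2334

By the law of cosines, cos E = (FE² + ED² − DF²) / (2·FE·ED) ≈ 0.53362, so ∠E ≈ 57.75°.
The bisector from E has length 2·FE·ED·cos(∠E/2)/(FE+ED) ≈ 6.2334.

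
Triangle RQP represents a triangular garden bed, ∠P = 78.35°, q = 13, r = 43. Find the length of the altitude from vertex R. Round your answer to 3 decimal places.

By the law of cosines, p² = r² + q² − 2·r·q·cos P = 1792.2, so p ≈ 42.335.
Area = ½·r·q·sin P ≈ 273.74.
The altitude from R has length 2·area/r ≈ 12.732.

12.732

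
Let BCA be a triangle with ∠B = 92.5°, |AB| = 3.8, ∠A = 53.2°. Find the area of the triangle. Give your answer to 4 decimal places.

area ≈ 10.2494

The third angle is ∠C = 180° − ∠A − ∠B = 34.30°.
Law of sines: |CA| = |AB|·sin B/sin C ≈ 6.7368.
Law of sines: |BC| = |AB|·sin A/sin C ≈ 5.3995.
Area = ½·|AB|·|CA|·sin A ≈ 10.249.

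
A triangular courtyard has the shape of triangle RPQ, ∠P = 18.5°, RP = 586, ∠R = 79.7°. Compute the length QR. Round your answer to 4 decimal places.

187.8612

The third angle is ∠Q = 180° − ∠R − ∠P = 81.80°.
Law of sines: QR = RP·sin P/sin Q ≈ 187.86.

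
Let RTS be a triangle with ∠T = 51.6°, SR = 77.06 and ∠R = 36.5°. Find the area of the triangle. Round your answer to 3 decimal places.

The third angle is ∠S = 180° − ∠R − ∠T = 91.90°.
Law of sines: TS = SR·sin R/sin T ≈ 58.488.
Law of sines: RT = SR·sin S/sin T ≈ 98.275.
Area = ½·SR·TS·sin S ≈ 2252.3.

2252.322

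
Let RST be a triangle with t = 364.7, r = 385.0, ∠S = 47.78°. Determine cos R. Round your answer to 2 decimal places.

By the law of cosines, s² = t² + r² − 2·t·r·cos S = 92527, so s ≈ 304.18.
Law of cosines again: cos R = (s² + t² − r²)/(2·s·t) ≈ 0.34844, so ∠R ≈ 69.61°.

0.35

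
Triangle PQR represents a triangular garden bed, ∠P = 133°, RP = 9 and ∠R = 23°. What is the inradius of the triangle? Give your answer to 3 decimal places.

r ≈ 1.682

The third angle is ∠Q = 180° − ∠R − ∠P = 24.00°.
Law of sines: QR = RP·sin P/sin Q ≈ 16.183.
Law of sines: PQ = RP·sin R/sin Q ≈ 8.6458.
Area = ½·RP·QR·sin R ≈ 28.454.
Semiperimeter s = (16.183+9+8.6458)/2 = 16.914.
Inradius = area/s = 28.454/16.914 ≈ 1.6823.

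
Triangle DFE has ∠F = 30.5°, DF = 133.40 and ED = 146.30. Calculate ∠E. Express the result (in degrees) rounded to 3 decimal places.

Law of sines: sin E = DF·sin F/ED ≈ 0.46279.
Since ED ≥ DF, only the acute value applies: ∠E ≈ 27.57°.
Then ∠D = 180° − ∠F − ∠E ≈ 121.93°.

27.567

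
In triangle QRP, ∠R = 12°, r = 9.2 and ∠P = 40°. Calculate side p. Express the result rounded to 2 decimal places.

The third angle is ∠Q = 180° − ∠R − ∠P = 128.00°.
Law of sines: p = r·sin P/sin R ≈ 28.443.

28.44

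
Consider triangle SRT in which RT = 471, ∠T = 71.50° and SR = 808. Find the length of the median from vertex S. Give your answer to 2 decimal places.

780.67

Law of sines: sin S = RT·sin T/SR ≈ 0.55280.
Since SR ≥ RT, only the acute value applies: ∠S ≈ 33.56°.
Then ∠R = 180° − ∠T − ∠S ≈ 74.94°.
Law of sines gives TS = SR·sin R/sin T ≈ 822.77.
Median from S: ½√(2·TS² + 2·SR² − RT²) ≈ 780.67.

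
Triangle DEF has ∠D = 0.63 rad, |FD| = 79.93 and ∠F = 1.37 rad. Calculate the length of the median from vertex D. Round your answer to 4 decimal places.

78.9538

The third angle is ∠E = π − ∠F − ∠D = 1.142 rad.
Law of sines: |EF| = |FD|·sin D/sin E ≈ 51.788.
Law of sines: |DE| = |FD|·sin F/sin E ≈ 86.137.
Median from D: ½√(2·|FD|² + 2·|DE|² − |EF|²) ≈ 78.954.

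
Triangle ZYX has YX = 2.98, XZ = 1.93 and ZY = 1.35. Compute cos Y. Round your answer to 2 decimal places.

0.87

By the law of cosines, cos Y = (ZY² + YX² − XZ²) / (2·ZY·YX) ≈ 0.86726, so ∠Y ≈ 29.86°.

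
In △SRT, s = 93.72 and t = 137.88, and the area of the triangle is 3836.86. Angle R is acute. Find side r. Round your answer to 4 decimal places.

From area = ½·t·s·sin R, we get sin R = 2·area/(t·s) ≈ 0.59384.
Taking the acute solution, ∠R ≈ 36.43°.
Law of cosines then gives r ≈ 83.669.

83.6695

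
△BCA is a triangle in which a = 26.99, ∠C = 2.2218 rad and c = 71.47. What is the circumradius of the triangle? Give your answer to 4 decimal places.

R ≈ 44.9228

Law of sines: sin A = a·sin C/c ≈ 0.30040.
Since c ≥ a, only the acute value applies: ∠A ≈ 0.3051 rad.
Then ∠B = π − ∠C − ∠A ≈ 0.6147 rad.
Law of sines gives b = c·sin B/sin C ≈ 51.813.
Circumradius = c/(2 sin C) ≈ 44.923.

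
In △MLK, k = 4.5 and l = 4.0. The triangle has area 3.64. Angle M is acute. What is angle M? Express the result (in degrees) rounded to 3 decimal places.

∠M ≈ 23.856°

From area = ½·l·k·sin M, we get sin M = 2·area/(l·k) ≈ 0.40444.
Taking the acute solution, ∠M ≈ 23.86°.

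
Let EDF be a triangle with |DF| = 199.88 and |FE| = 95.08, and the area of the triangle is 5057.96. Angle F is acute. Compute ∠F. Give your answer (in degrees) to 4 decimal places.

From area = ½·|DF|·|FE|·sin F, we get sin F = 2·area/(|DF|·|FE|) ≈ 0.53229.
Taking the acute solution, ∠F ≈ 32.16°.

32.1602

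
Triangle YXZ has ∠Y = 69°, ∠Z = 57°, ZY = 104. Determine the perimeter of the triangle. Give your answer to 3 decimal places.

perimeter ≈ 331.825

The third angle is ∠X = 180° − ∠Z − ∠Y = 54.00°.
Law of sines: XZ = ZY·sin Y/sin X ≈ 120.01.
Law of sines: YX = ZY·sin Z/sin X ≈ 107.81.
Semiperimeter s = (120.01+104+107.81)/2 = 165.91.
Perimeter = 120.01 + 104 + 107.81 = 331.82.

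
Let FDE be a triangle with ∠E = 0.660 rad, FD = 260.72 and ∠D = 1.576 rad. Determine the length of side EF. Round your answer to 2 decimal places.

425.23

The third angle is ∠F = π − ∠D − ∠E = 0.906 rad.
Law of sines: EF = FD·sin D/sin E ≈ 425.23.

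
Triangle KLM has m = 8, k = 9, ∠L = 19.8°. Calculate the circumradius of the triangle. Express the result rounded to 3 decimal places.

R ≈ 4.553

By the law of cosines, l² = m² + k² − 2·m·k·cos L = 9.5132, so l ≈ 3.0843.
Area = ½·m·k·sin L ≈ 12.195.
Circumradius = l/(2 sin L) ≈ 4.5527.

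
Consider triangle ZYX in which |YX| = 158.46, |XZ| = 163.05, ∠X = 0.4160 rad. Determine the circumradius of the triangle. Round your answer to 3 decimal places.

82.336

By the law of cosines, |ZY|² = |YX|² + |XZ|² − 2·|YX|·|XZ|·cos X = 4428.2, so |ZY| ≈ 66.545.
Area = ½·|YX|·|XZ|·sin X ≈ 5220.4.
Circumradius = |ZY|/(2 sin X) ≈ 82.336.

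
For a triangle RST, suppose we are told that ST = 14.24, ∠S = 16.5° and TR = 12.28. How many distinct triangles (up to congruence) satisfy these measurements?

2

ST·sin S = 14.24·sin(16.5°) ≈ 4.044.
Since ST sin S < TR < ST (4.044 < 12.28 < 14.24), two triangles exist.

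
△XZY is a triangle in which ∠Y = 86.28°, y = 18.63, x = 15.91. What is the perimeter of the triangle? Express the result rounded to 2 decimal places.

perimeter ≈ 45.32

Law of sines: sin X = x·sin Y/y ≈ 0.85220.
Since y ≥ x, only the acute value applies: ∠X ≈ 58.45°.
Then ∠Z = 180° − ∠Y − ∠X ≈ 35.27°.
Law of sines gives z = y·sin Z/sin Y ≈ 10.78.
Semiperimeter s = (15.91+10.78+18.63)/2 = 22.66.
Perimeter = 15.91 + 10.78 + 18.63 = 45.32.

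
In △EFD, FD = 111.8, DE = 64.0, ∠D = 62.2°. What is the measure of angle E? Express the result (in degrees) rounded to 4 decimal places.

83.1627

By the law of cosines, EF² = FD² + DE² − 2·FD·DE·cos D = 9921.1, so EF ≈ 99.605.
Law of cosines again: cos E = (DE² + EF² − FD²)/(2·DE·EF) ≈ 0.11905, so ∠E ≈ 83.16°.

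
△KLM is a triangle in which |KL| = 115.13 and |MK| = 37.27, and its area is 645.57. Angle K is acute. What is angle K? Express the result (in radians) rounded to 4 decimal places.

∠K ≈ 0.3056 rad

From area = ½·|MK|·|KL|·sin K, we get sin K = 2·area/(|MK|·|KL|) ≈ 0.30090.
Taking the acute solution, ∠K ≈ 0.306 rad.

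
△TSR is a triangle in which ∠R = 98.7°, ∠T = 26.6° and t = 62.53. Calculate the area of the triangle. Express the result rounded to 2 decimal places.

3522.41

The third angle is ∠S = 180° − ∠R − ∠T = 54.70°.
Law of sines: s = t·sin S/sin T ≈ 113.97.
Law of sines: r = t·sin R/sin T ≈ 138.04.
Area = ½·t·s·sin R ≈ 3522.4.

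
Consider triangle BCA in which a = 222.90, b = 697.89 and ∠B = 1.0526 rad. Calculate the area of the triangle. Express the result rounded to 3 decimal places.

Law of sines: sin A = a·sin B/b ≈ 0.27746.
Since b ≥ a, only the acute value applies: ∠A ≈ 0.2811 rad.
Then ∠C = π − ∠B − ∠A ≈ 1.8078 rad.
Law of sines gives c = b·sin C/sin B ≈ 780.89.
Area = ½·b·a·sin C ≈ 75605.

75604.773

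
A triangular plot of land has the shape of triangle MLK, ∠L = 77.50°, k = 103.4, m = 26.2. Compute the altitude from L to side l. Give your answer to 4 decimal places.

26.1813

By the law of cosines, l² = k² + m² − 2·k·m·cos L = 10205, so l ≈ 101.02.
Area = ½·k·m·sin L ≈ 1322.4.
The altitude from L has length 2·area/l ≈ 26.181.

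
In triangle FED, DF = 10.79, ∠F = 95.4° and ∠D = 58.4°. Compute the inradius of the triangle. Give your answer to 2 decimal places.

r ≈ 4.00

The third angle is ∠E = 180° − ∠D − ∠F = 26.20°.
Law of sines: ED = DF·sin F/sin E ≈ 24.331.
Law of sines: FE = DF·sin D/sin E ≈ 20.815.
Area = ½·DF·ED·sin D ≈ 111.8.
Semiperimeter s = (24.331+10.79+20.815)/2 = 27.968.
Inradius = area/s = 111.8/27.968 ≈ 3.9975.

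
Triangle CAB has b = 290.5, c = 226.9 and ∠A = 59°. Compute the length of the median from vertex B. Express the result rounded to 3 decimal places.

By the law of cosines, a² = b² + c² − 2·b·c·cos A = 67977, so a ≈ 260.72.
Median from B: ½√(2·c² + 2·a² − b²) ≈ 196.55.

m_B ≈ 196.552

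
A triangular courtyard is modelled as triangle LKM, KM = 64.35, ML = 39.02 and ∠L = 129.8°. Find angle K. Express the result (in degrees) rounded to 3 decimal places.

Law of sines: sin K = ML·sin L/KM ≈ 0.46587.
Since KM ≥ ML, only the acute value applies: ∠K ≈ 27.77°.
Then ∠M = 180° − ∠L − ∠K ≈ 22.43°.

∠K ≈ 27.766°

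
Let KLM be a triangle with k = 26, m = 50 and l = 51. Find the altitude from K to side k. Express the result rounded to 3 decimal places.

Semiperimeter s = (26 + 51 + 50)/2 = 63.5.
Heron's formula: area = √(63.5·37.5·12.5·13.5) ≈ 633.91.
The altitude from K has length 2·area/k ≈ 48.762.

48.762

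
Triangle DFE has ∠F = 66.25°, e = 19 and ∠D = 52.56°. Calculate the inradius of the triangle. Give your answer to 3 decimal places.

r ≈ 5.341

The third angle is ∠E = 180° − ∠D − ∠F = 61.19°.
Law of sines: d = e·sin D/sin E ≈ 17.217.
Law of sines: f = e·sin F/sin E ≈ 19.848.
Area = ½·e·d·sin F ≈ 149.71.
Semiperimeter s = (17.217+19.848+19)/2 = 28.032.
Inradius = area/s = 149.71/28.032 ≈ 5.3406.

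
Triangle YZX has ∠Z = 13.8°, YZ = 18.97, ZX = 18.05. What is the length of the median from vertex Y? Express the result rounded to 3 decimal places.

10.430

By the law of cosines, XY² = YZ² + ZX² − 2·YZ·ZX·cos Z = 20.614, so XY ≈ 4.5403.
Median from Y: ½√(2·XY² + 2·YZ² − ZX²) ≈ 10.43.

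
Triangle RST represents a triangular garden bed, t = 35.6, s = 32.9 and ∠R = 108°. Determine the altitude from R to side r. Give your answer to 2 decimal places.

h_R ≈ 20.09

By the law of cosines, r² = s² + t² − 2·s·t·cos R = 3073.6, so r ≈ 55.44.
Area = ½·s·t·sin R ≈ 556.96.
The altitude from R has length 2·area/r ≈ 20.092.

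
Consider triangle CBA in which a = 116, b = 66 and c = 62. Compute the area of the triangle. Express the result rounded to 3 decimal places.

Semiperimeter s = (62 + 66 + 116)/2 = 122.
Heron's formula: area = √(122·60·56·6) ≈ 1568.3.

area ≈ 1568.286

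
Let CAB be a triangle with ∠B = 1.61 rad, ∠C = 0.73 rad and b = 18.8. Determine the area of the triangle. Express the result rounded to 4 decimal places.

area ≈ 84.7356

The third angle is ∠A = π − ∠B − ∠C = 0.802 rad.
Law of sines: c = b·sin C/sin B ≈ 12.547.
Law of sines: a = b·sin A/sin B ≈ 13.518.
Area = ½·b·c·sin A ≈ 84.736.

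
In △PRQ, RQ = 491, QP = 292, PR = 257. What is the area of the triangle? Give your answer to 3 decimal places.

Semiperimeter s = (491 + 292 + 257)/2 = 520.
Heron's formula: area = √(520·29·228·263) ≈ 30071.

30070.868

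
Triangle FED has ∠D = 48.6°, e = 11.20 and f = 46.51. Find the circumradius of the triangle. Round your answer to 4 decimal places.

R ≈ 26.6598

By the law of cosines, d² = f² + e² − 2·f·e·cos D = 1599.6, so d ≈ 39.996.
Area = ½·f·e·sin D ≈ 195.37.
Circumradius = d/(2 sin D) ≈ 26.66.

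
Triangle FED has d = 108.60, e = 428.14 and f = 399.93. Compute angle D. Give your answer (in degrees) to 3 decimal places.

∠D ≈ 14.560°

By the law of cosines, cos D = (f² + e² − d²) / (2·f·e) ≈ 0.96788, so ∠D ≈ 14.56°.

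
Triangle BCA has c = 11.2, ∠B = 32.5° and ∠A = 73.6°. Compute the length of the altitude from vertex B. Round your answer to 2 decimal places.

h_B ≈ 10.74

The third angle is ∠C = 180° − ∠A − ∠B = 73.90°.
Law of sines: b = c·sin B/sin C ≈ 6.2634.
Law of sines: a = c·sin A/sin C ≈ 11.183.
Area = ½·c·b·sin A ≈ 33.648.
The altitude from B has length 2·area/b ≈ 10.744.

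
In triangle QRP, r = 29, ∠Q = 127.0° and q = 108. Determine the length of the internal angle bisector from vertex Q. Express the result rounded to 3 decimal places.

Law of sines: sin R = r·sin Q/q ≈ 0.21445.
Since q ≥ r, only the acute value applies: ∠R ≈ 12.38°.
Then ∠P = 180° − ∠Q − ∠R ≈ 40.62°.
Law of sines gives p = q·sin P/sin Q ≈ 88.035.
The bisector from Q has length 2·r·p·cos(∠Q/2)/(r+p) ≈ 19.467.

19.467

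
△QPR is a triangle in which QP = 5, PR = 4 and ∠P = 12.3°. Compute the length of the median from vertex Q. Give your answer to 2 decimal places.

By the law of cosines, RQ² = QP² + PR² − 2·QP·PR·cos P = 1.9182, so RQ ≈ 1.385.
Median from Q: ½√(2·RQ² + 2·QP² − PR²) ≈ 3.0756.

m_Q ≈ 3.08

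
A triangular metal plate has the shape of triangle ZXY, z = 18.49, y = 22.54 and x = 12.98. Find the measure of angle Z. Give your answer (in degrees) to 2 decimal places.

∠Z ≈ 55.12°

By the law of cosines, cos Z = (x² + y² − z²) / (2·x·y) ≈ 0.57192, so ∠Z ≈ 55.12°.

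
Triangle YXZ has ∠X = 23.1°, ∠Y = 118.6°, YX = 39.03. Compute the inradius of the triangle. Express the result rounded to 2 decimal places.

r ≈ 7.11

The third angle is ∠Z = 180° − ∠Y − ∠X = 38.30°.
Law of sines: XZ = YX·sin Y/sin Z ≈ 55.29.
Law of sines: ZY = YX·sin X/sin Z ≈ 24.707.
Area = ½·YX·XZ·sin X ≈ 423.33.
Semiperimeter s = (55.29+24.707+39.03)/2 = 59.514.
Inradius = area/s = 423.33/59.514 ≈ 7.1131.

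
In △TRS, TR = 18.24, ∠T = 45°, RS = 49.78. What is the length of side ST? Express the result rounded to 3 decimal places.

Law of sines: sin S = TR·sin T/RS ≈ 0.25909.
Since RS ≥ TR, only the acute value applies: ∠S ≈ 15.02°.
Then ∠R = 180° − ∠T − ∠S ≈ 119.98°.
Law of sines gives ST = RS·sin R/sin T ≈ 60.978.

60.978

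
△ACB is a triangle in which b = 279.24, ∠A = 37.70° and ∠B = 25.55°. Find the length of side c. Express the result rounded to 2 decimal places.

578.15

The third angle is ∠C = 180° − ∠B − ∠A = 116.75°.
Law of sines: c = b·sin C/sin B ≈ 578.15.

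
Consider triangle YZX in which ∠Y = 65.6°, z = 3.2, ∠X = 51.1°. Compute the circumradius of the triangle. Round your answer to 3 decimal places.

1.791

The third angle is ∠Z = 180° − ∠X − ∠Y = 63.30°.
Law of sines: y = z·sin Y/sin Z ≈ 3.262.
Law of sines: x = z·sin X/sin Z ≈ 2.7876.
Circumradius = z/(2 sin Z) ≈ 1.791.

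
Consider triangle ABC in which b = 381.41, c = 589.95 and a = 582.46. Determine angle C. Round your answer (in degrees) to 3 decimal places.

∠C ≈ 72.082°

By the law of cosines, cos C = (a² + b² − c²) / (2·a·b) ≈ 0.30765, so ∠C ≈ 72.08°.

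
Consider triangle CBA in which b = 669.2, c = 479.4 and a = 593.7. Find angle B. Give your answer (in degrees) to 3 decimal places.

By the law of cosines, cos B = (a² + c² − b²) / (2·a·c) ≈ 0.23624, so ∠B ≈ 76.34°.

∠B ≈ 76.335°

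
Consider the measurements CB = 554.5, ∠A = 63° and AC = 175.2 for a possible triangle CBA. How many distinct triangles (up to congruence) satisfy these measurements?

1

AC·sin A = 175.2·sin(63°) ≈ 156.1.
Since CB ≥ AC, exactly one triangle exists.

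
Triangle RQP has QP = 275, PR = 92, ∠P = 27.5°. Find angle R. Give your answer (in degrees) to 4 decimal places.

∠R ≈ 140.1112°

By the law of cosines, RQ² = QP² + PR² − 2·QP·PR·cos P = 39206, so RQ ≈ 198.01.
Law of cosines again: cos R = (PR² + RQ² − QP²)/(2·PR·RQ) ≈ -0.76729, so ∠R ≈ 140.11°.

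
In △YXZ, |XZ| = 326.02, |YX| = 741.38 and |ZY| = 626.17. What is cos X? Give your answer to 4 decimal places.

By the law of cosines, cos X = (|YX|² + |XZ|² − |ZY|²) / (2·|YX|·|XZ|) ≈ 0.54580, so ∠X ≈ 56.92°.

cos X ≈ 0.5458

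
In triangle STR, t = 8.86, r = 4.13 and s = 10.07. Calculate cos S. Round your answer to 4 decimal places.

-0.0799

By the law of cosines, cos S = (t² + r² − s²) / (2·t·r) ≈ -0.07991, so ∠S ≈ 94.58°.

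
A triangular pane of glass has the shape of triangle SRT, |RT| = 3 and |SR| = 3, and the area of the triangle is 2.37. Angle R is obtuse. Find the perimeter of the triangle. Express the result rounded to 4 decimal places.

11.7707

From area = ½·|SR|·|RT|·sin R, we get sin R = 2·area/(|SR|·|RT|) ≈ 0.52667.
Taking the obtuse solution, ∠R ≈ 148.22°.
Law of cosines then gives |TS| ≈ 5.7707.
Perimeter = 3 + 5.7707 + 3 = 11.771.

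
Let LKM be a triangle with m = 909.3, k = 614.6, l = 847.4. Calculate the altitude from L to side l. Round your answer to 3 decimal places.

Semiperimeter s = (847.4 + 614.6 + 909.3)/2 = 1185.7.
Heron's formula: area = √(1185.7·338.25·571.05·276.35) ≈ 2.5157e+05.
The altitude from L has length 2·area/l ≈ 593.75.

593.753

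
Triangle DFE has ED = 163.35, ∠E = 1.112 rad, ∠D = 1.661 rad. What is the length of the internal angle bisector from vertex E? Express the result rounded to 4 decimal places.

t_E ≈ 203.7711

The third angle is ∠F = π − ∠E − ∠D = 0.369 rad.
Law of sines: FE = ED·sin D/sin F ≈ 451.53.
Law of sines: DF = ED·sin E/sin F ≈ 406.48.
The bisector from E has length 2·FE·ED·cos(∠E/2)/(FE+ED) ≈ 203.77.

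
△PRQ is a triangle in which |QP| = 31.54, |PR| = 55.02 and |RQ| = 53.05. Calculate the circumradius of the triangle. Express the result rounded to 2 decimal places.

28.29

By the law of cosines, cos P = (|QP|² + |PR|² − |RQ|²) / (2·|QP|·|PR|) ≈ 0.34797, so ∠P ≈ 69.64°.
Circumradius = |RQ|/(2 sin P) ≈ 28.293.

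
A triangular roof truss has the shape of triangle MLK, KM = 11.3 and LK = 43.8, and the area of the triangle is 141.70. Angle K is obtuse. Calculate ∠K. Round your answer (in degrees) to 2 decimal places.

145.07

From area = ½·LK·KM·sin K, we get sin K = 2·area/(LK·KM) ≈ 0.57259.
Taking the obtuse solution, ∠K ≈ 145.07°.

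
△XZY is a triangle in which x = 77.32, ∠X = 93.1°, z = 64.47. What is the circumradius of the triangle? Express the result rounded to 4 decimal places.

R ≈ 38.7167

Law of sines: sin Z = z·sin X/x ≈ 0.83259.
Since x ≥ z, only the acute value applies: ∠Z ≈ 56.37°.
Then ∠Y = 180° − ∠X − ∠Z ≈ 30.53°.
Law of sines gives y = x·sin Y/sin X ≈ 39.341.
Circumradius = x/(2 sin X) ≈ 38.717.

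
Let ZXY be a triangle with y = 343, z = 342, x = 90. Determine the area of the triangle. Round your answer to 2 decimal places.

area ≈ 15277.95

Semiperimeter s = (342 + 90 + 343)/2 = 387.5.
Heron's formula: area = √(387.5·45.5·297.5·44.5) ≈ 15278.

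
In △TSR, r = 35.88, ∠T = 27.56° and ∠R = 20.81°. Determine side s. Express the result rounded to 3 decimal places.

75.488

The third angle is ∠S = 180° − ∠R − ∠T = 131.63°.
Law of sines: s = r·sin S/sin R ≈ 75.488.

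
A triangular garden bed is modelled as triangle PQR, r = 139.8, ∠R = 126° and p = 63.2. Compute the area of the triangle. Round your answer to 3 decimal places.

2376.681

Law of sines: sin P = p·sin R/r ≈ 0.36574.
Since r ≥ p, only the acute value applies: ∠P ≈ 21.45°.
Then ∠Q = 180° − ∠R − ∠P ≈ 32.55°.
Law of sines gives q = r·sin Q/sin R ≈ 92.966.
Area = ½·r·p·sin Q ≈ 2376.7.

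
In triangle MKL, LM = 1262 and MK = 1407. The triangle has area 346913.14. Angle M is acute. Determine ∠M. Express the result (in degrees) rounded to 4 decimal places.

From area = ½·LM·MK·sin M, we get sin M = 2·area/(LM·MK) ≈ 0.39075.
Taking the acute solution, ∠M ≈ 23.00°.

23.0011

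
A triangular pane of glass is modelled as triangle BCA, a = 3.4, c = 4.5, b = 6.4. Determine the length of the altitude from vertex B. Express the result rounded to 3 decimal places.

Semiperimeter s = (6.4 + 4.5 + 3.4)/2 = 7.15.
Heron's formula: area = √(7.15·0.75·2.65·3.75) ≈ 7.3.
The altitude from B has length 2·area/b ≈ 2.2812.

2.281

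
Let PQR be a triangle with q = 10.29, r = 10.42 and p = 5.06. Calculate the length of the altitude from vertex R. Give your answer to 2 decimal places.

Semiperimeter s = (5.06 + 10.29 + 10.42)/2 = 12.885.
Heron's formula: area = √(12.885·7.825·2.595·2.465) ≈ 25.396.
The altitude from R has length 2·area/r ≈ 4.8744.

4.87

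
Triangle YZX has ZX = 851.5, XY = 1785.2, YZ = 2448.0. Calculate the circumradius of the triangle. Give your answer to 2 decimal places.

By the law of cosines, cos Y = (XY² + YZ² − ZX²) / (2·XY·YZ) ≈ 0.96731, so ∠Y ≈ 0.256 rad.
Circumradius = ZX/(2 sin Y) ≈ 1678.8.

R ≈ 1678.77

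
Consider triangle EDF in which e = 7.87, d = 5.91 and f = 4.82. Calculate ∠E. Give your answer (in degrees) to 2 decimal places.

∠E ≈ 93.80°

By the law of cosines, cos E = (d² + f² − e²) / (2·d·f) ≈ -0.06628, so ∠E ≈ 93.80°.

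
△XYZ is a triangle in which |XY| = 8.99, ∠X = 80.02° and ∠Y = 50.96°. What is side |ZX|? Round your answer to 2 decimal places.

9.25

The third angle is ∠Z = 180° − ∠X − ∠Y = 49.02°.
Law of sines: |ZX| = |XY|·sin Y/sin Z ≈ 9.2492.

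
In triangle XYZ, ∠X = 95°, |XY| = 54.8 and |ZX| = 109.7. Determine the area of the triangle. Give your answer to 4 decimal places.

Area = ½·|ZX|·|XY|·sin X ≈ 2994.3.

area ≈ 2994.3421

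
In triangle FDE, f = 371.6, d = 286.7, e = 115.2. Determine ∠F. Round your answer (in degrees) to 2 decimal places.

130.18

By the law of cosines, cos F = (d² + e² − f²) / (2·d·e) ≈ -0.64519, so ∠F ≈ 130.18°.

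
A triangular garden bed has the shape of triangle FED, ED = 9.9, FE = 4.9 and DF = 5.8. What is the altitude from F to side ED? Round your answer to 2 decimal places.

Semiperimeter s = (9.9 + 5.8 + 4.9)/2 = 10.3.
Heron's formula: area = √(10.3·0.4·4.5·5.4) ≈ 10.006.
The altitude from F has length 2·area/ED ≈ 2.0214.

h_F ≈ 2.02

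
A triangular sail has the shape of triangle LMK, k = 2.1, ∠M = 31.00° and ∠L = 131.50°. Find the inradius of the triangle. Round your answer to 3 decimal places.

The third angle is ∠K = 180° − ∠L − ∠M = 17.50°.
Law of sines: l = k·sin L/sin K ≈ 5.2304.
Law of sines: m = k·sin M/sin K ≈ 3.5968.
Area = ½·k·l·sin M ≈ 2.8285.
Semiperimeter s = (5.2304+3.5968+2.1)/2 = 5.4636.
Inradius = area/s = 2.8285/5.4636 ≈ 0.51771.

r ≈ 0.518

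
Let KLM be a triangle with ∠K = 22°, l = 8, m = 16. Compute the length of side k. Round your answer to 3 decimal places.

By the law of cosines, k² = l² + m² − 2·l·m·cos K = 82.641, so k ≈ 9.0907.

9.091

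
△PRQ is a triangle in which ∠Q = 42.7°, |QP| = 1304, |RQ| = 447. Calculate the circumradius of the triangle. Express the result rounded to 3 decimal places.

753.147

By the law of cosines, |PR|² = |RQ|² + |QP|² − 2·|RQ|·|QP|·cos Q = 1.0435e+06, so |PR| ≈ 1021.5.
Area = ½·|RQ|·|QP|·sin Q ≈ 1.9765e+05.
Circumradius = |PR|/(2 sin Q) ≈ 753.15.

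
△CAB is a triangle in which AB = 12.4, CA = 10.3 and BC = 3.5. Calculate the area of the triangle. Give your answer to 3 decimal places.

Semiperimeter s = (12.4 + 3.5 + 10.3)/2 = 13.1.
Heron's formula: area = √(13.1·0.7·9.6·2.8) ≈ 15.7.

area ≈ 15.700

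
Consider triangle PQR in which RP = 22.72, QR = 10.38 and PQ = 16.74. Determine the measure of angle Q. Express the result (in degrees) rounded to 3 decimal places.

By the law of cosines, cos Q = (PQ² + QR² − RP²) / (2·PQ·QR) ≈ -0.36897, so ∠Q ≈ 111.65°.

111.652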